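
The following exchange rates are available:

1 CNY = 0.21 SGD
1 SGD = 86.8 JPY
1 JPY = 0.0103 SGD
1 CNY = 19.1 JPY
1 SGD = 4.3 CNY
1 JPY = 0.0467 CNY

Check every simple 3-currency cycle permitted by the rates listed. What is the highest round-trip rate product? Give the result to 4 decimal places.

0.8512

SGD→JPY→CNY→SGD: 86.8 × 0.0467 × 0.21 = 0.85125
SGD→CNY→JPY→SGD: 4.3 × 19.1 × 0.0103 = 0.84594
Maximum is SGD→JPY→CNY→SGD at 0.8512; no arbitrage — every cycle loses value.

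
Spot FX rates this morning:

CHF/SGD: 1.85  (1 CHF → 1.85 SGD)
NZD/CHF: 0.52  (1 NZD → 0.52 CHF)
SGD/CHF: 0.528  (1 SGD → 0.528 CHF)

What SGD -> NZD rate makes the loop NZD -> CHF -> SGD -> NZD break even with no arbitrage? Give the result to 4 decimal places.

1.0395

Known legs of the cycle: 0.52 × 1.85 = 0.962
For no arbitrage the full-cycle product must be 1, so the missing rate is 1 / 0.962 ≈ 1.039501.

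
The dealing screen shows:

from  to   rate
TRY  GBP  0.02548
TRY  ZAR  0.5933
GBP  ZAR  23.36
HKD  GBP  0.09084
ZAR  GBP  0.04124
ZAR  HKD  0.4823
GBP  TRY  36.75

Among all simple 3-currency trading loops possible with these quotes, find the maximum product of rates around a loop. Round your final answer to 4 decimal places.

1.0235

ZAR→HKD→GBP→ZAR: 0.4823 × 0.09084 × 23.36 = 1.02345
TRY→ZAR→GBP→TRY: 0.5933 × 0.04124 × 36.75 = 0.89919
Maximum is ZAR→HKD→GBP→ZAR at 1.0235; arbitrage exists.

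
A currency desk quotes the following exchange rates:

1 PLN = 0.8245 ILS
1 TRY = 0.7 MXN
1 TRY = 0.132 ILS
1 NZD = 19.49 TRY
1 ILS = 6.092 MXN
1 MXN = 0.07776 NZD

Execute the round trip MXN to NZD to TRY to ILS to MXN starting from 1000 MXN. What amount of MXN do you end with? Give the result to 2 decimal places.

1218.71

1000 MXN × 0.07776 = 77.76 NZD
77.76 NZD × 19.49 = 1515.5424 TRY
1515.5424 TRY × 0.132 = 200.0515968 ILS
200.0515968 ILS × 6.092 = 1218.7143277056 MXN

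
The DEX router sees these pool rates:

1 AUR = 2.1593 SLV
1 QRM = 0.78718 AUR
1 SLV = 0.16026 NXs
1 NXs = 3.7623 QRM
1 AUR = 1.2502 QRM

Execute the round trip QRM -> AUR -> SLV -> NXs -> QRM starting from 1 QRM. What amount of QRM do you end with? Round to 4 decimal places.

1 QRM × 0.78718 = 0.78718 AUR
0.78718 AUR × 2.1593 = 1.699757774 SLV
1.699757774 SLV × 0.16026 = 0.27240318086124 NXs
0.27240318086124 NXs × 3.7623 = 1.024862487354243252 QRM

1.0249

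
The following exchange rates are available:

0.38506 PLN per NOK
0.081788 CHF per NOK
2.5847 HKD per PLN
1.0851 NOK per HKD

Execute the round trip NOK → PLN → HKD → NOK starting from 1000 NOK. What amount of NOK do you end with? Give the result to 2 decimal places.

1000 NOK × 0.38506 = 385.06 PLN
385.06 PLN × 2.5847 = 995.264582 HKD
995.264582 HKD × 1.0851 = 1079.9615979282 NOK

1079.96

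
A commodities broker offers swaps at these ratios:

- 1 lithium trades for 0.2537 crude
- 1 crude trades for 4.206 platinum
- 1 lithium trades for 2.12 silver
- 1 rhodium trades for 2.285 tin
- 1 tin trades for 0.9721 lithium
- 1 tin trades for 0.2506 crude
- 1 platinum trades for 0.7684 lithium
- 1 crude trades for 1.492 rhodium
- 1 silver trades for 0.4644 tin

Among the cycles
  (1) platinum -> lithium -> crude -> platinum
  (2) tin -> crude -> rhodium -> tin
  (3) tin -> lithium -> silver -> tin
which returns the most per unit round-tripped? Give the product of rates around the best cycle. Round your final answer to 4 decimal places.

(1) 0.7684 × 0.2537 × 4.206 = 0.81993
(2) 0.2506 × 1.492 × 2.285 = 0.85435
(3) 0.9721 × 2.12 × 0.4644 = 0.95706
Highest is cycle (3) at 0.9571 (≤1, no arbitrage).

0.9571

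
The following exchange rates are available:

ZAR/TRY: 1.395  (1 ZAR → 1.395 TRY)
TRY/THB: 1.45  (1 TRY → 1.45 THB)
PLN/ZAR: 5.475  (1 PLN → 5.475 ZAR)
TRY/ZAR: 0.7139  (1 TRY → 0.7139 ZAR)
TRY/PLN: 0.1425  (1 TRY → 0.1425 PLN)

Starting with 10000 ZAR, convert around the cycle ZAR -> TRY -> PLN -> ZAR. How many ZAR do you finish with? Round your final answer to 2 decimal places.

10883.62

10000 ZAR × 1.395 = 13950 TRY
13950 TRY × 0.1425 = 1987.875 PLN
1987.875 PLN × 5.475 = 10883.615625 ZAR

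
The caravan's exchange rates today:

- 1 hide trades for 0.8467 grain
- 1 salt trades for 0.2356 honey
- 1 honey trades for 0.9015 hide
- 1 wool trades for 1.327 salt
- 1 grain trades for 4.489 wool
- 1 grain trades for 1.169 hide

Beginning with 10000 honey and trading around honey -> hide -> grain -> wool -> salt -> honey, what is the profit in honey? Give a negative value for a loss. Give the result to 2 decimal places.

10000 honey × 0.9015 = 9015 hide
9015 hide × 0.8467 = 7633.0005 grain
7633.0005 grain × 4.489 = 34264.5392445 wool
34264.5392445 wool × 1.327 = 45469.0435774515 salt
45469.0435774515 salt × 0.2356 = 10712.5066668475734 honey
Net change: 10712.5066668475734 − 10000 = 712.5066668475734 honey

712.51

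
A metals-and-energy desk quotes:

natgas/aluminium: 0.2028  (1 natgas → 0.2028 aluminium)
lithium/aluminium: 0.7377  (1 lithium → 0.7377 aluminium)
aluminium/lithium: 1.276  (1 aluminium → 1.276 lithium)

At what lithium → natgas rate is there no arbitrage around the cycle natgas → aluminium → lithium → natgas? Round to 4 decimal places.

3.8644

Known legs of the cycle: 0.2028 × 1.276 = 0.2587728
For no arbitrage the full-cycle product must be 1, so the missing rate is 1 / 0.2587728 ≈ 3.864394.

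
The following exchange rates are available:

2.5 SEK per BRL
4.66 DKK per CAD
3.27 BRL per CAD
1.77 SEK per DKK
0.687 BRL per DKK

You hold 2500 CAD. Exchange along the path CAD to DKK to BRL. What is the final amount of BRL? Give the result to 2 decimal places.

8003.55

2500 CAD × 4.66 = 11650 DKK
11650 DKK × 0.687 = 8003.55 BRL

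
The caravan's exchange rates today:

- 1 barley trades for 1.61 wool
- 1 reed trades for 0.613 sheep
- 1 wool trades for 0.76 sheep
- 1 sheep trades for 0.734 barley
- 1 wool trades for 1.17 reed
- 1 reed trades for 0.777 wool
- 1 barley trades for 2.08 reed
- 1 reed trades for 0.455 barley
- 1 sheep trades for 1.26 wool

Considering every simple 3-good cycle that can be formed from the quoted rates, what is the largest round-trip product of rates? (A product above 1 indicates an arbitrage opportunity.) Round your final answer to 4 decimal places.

0.9359

sheep→barley→reed→sheep: 0.734 × 2.08 × 0.613 = 0.93588
sheep→wool→reed→sheep: 1.26 × 1.17 × 0.613 = 0.90368
sheep→barley→wool→sheep: 0.734 × 1.61 × 0.76 = 0.89812
barley→wool→reed→barley: 1.61 × 1.17 × 0.455 = 0.85708
Maximum is sheep→barley→reed→sheep at 0.9359; no arbitrage — every cycle loses value.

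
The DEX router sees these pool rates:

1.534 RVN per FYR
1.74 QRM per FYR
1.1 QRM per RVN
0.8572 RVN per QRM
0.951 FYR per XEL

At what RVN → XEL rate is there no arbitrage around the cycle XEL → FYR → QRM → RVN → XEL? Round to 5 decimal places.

Known legs of the cycle: 0.951 × 1.74 × 0.8572 = 1.418443128
For no arbitrage the full-cycle product must be 1, so the missing rate is 1 / 1.418443128 ≈ 0.7049983.

0.70500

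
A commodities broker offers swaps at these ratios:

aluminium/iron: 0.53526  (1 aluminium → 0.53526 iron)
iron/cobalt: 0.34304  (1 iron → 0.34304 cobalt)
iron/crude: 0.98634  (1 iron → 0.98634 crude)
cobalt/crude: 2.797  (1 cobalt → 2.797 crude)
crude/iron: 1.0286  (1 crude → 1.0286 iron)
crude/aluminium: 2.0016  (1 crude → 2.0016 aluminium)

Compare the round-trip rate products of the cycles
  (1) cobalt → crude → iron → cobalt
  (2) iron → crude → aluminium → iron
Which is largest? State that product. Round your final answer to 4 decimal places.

(1) 2.797 × 1.0286 × 0.34304 = 0.98692
(2) 0.98634 × 2.0016 × 0.53526 = 1.05674
Highest is cycle (2) at 1.0567 (>1, arbitrage).

1.0567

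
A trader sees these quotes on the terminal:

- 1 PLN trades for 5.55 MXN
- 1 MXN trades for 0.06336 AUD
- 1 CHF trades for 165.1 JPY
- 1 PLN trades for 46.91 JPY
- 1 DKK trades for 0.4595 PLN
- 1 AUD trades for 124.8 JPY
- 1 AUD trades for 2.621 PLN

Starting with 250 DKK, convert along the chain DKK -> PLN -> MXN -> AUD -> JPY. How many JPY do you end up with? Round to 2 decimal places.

250 DKK × 0.4595 = 114.875 PLN
114.875 PLN × 5.55 = 637.55625 MXN
637.55625 MXN × 0.06336 = 40.395564 AUD
40.395564 AUD × 124.8 = 5041.3663872 JPY

5041.37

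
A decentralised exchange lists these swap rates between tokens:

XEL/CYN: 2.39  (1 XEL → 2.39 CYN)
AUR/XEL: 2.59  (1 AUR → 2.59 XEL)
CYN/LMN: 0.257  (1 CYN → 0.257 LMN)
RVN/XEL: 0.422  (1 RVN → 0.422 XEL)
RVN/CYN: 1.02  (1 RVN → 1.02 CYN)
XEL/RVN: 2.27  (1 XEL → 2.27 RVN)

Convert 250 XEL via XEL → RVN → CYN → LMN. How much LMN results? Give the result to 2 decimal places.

250 XEL × 2.27 = 567.5 RVN
567.5 RVN × 1.02 = 578.85 CYN
578.85 CYN × 0.257 = 148.76445 LMN

148.76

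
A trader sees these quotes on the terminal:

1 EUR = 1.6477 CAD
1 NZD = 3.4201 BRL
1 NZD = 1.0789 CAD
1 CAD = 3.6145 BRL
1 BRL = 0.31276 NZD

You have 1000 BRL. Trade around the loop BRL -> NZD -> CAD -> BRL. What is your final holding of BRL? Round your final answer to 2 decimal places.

1000 BRL × 0.31276 = 312.76 NZD
312.76 NZD × 1.0789 = 337.436764 CAD
337.436764 CAD × 3.6145 = 1219.665183478 BRL

1219.67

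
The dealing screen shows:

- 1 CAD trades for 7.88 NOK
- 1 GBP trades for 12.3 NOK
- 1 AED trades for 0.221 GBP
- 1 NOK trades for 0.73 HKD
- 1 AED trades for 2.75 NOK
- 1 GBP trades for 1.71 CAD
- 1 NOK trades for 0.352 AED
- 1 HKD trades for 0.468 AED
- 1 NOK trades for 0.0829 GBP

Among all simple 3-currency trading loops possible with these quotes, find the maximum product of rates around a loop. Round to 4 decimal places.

GBP→CAD→NOK→GBP: 1.71 × 7.88 × 0.0829 = 1.11706
GBP→NOK→AED→GBP: 12.3 × 0.352 × 0.221 = 0.95684
HKD→AED→NOK→HKD: 0.468 × 2.75 × 0.73 = 0.93951
Maximum is GBP→CAD→NOK→GBP at 1.1171; arbitrage exists.

1.1171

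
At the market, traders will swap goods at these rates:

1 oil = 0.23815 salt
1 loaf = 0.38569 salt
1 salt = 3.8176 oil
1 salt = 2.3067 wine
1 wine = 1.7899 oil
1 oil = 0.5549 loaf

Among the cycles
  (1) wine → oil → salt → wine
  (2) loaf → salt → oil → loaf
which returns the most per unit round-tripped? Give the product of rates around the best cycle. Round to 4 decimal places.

0.9833

(1) 1.7899 × 0.23815 × 2.3067 = 0.98326
(2) 0.38569 × 3.8176 × 0.5549 = 0.81704
Highest is cycle (1) at 0.9833 (≤1, no arbitrage).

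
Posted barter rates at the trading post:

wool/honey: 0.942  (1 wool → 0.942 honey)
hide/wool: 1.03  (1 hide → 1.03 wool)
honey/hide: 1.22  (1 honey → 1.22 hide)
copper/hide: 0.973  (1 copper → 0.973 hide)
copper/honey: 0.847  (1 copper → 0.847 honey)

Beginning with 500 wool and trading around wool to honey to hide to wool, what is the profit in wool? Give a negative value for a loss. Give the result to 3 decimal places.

500 wool × 0.942 = 471 honey
471 honey × 1.22 = 574.62 hide
574.62 hide × 1.03 = 591.8586 wool
Net change: 591.8586 − 500 = 91.8586 wool

91.859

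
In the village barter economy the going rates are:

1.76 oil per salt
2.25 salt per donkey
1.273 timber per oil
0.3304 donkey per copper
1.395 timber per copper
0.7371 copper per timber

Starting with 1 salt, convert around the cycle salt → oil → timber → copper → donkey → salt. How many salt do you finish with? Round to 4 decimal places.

1.2277

1 salt × 1.76 = 1.76 oil
1.76 oil × 1.273 = 2.24048 timber
2.24048 timber × 0.7371 = 1.651457808 copper
1.651457808 copper × 0.3304 = 0.5456416597632 donkey
0.5456416597632 donkey × 2.25 = 1.2276937344672 salt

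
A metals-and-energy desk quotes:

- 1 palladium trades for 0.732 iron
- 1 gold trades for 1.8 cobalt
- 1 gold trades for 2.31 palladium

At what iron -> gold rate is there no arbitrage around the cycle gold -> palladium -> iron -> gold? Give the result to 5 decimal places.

Known legs of the cycle: 2.31 × 0.732 = 1.69092
For no arbitrage the full-cycle product must be 1, so the missing rate is 1 / 1.69092 ≈ 0.5913940.

0.59139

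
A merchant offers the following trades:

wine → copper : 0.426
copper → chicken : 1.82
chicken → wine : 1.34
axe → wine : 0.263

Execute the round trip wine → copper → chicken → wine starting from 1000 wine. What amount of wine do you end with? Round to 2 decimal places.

1000 wine × 0.426 = 426 copper
426 copper × 1.82 = 775.32 chicken
775.32 chicken × 1.34 = 1038.9288 wine

1038.93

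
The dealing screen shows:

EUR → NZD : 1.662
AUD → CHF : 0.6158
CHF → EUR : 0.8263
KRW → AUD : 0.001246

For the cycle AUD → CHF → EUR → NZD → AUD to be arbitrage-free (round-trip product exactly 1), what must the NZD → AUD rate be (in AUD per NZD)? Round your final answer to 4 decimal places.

1.1825

Known legs of the cycle: 0.6158 × 0.8263 × 1.662 = 0.84568466748
For no arbitrage the full-cycle product must be 1, so the missing rate is 1 / 0.84568466748 ≈ 1.182474.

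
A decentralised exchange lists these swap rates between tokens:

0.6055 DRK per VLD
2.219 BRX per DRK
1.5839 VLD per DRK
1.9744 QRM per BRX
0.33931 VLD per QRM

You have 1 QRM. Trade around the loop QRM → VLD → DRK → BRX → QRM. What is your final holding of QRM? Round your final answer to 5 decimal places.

1 QRM × 0.33931 = 0.33931 VLD
0.33931 VLD × 0.6055 = 0.205452205 DRK
0.205452205 DRK × 2.219 = 0.455898442895 BRX
0.455898442895 BRX × 1.9744 = 0.900125885651888 QRM

0.90013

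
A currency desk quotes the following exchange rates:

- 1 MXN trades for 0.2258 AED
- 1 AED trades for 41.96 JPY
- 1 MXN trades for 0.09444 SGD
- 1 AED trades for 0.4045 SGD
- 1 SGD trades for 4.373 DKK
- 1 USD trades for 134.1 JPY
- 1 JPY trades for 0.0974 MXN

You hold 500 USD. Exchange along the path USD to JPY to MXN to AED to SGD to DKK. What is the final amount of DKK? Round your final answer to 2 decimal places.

2608.43

500 USD × 134.1 = 67050 JPY
67050 JPY × 0.0974 = 6530.67 MXN
6530.67 MXN × 0.2258 = 1474.625286 AED
1474.625286 AED × 0.4045 = 596.485928187 SGD
596.485928187 SGD × 4.373 = 2608.432963961751 DKK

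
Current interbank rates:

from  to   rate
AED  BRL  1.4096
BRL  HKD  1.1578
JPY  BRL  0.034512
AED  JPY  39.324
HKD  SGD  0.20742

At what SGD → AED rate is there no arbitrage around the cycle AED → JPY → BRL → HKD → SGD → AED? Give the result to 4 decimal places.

Known legs of the cycle: 39.324 × 0.034512 × 1.1578 × 0.20742 = 0.325920734466501888
For no arbitrage the full-cycle product must be 1, so the missing rate is 1 / 0.325920734466501888 ≈ 3.068231.

3.0682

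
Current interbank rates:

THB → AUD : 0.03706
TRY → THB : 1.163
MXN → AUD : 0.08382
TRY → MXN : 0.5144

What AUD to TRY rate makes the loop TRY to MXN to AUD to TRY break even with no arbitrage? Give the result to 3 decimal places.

Known legs of the cycle: 0.5144 × 0.08382 = 0.043117008
For no arbitrage the full-cycle product must be 1, so the missing rate is 1 / 0.043117008 ≈ 23.19270.

23.193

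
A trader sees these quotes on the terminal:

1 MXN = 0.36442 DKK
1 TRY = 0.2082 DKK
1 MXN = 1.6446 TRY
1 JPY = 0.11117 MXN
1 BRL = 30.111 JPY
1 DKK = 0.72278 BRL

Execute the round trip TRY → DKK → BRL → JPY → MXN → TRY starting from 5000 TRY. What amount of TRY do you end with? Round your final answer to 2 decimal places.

5000 TRY × 0.2082 = 1041 DKK
1041 DKK × 0.72278 = 752.41398 BRL
752.41398 BRL × 30.111 = 22655.93735178 JPY
22655.93735178 JPY × 0.11117 = 2518.6605553973826 MXN
2518.6605553973826 MXN × 1.6446 = 4142.18914940653542396 TRY

4142.19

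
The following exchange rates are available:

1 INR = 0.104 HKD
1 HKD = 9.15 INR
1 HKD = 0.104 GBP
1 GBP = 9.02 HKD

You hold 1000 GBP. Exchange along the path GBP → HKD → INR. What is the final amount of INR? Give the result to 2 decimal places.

82533.00

1000 GBP × 9.02 = 9020 HKD
9020 HKD × 9.15 = 82533 INR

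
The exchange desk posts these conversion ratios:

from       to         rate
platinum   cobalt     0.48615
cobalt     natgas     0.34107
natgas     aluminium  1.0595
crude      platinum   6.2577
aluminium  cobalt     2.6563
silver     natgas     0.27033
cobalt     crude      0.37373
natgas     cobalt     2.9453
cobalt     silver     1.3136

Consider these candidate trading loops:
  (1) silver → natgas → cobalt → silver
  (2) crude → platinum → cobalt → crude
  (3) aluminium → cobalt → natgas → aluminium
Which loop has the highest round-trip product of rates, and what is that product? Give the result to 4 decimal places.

1.1370

(1) 0.27033 × 2.9453 × 1.3136 = 1.04589
(2) 6.2577 × 0.48615 × 0.37373 = 1.13695
(3) 2.6563 × 0.34107 × 1.0595 = 0.95989
Highest is cycle (2) at 1.1370 (>1, arbitrage).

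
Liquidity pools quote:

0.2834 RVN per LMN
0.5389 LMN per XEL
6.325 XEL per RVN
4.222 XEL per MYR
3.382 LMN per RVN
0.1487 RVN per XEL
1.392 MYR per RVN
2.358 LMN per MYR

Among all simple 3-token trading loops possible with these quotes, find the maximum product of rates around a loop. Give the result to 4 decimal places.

0.9660

RVN→XEL→LMN→RVN: 6.325 × 0.5389 × 0.2834 = 0.96598
RVN→MYR→LMN→RVN: 1.392 × 2.358 × 0.2834 = 0.93021
RVN→MYR→XEL→RVN: 1.392 × 4.222 × 0.1487 = 0.87391
Maximum is RVN→XEL→LMN→RVN at 0.9660; no arbitrage — every cycle loses value.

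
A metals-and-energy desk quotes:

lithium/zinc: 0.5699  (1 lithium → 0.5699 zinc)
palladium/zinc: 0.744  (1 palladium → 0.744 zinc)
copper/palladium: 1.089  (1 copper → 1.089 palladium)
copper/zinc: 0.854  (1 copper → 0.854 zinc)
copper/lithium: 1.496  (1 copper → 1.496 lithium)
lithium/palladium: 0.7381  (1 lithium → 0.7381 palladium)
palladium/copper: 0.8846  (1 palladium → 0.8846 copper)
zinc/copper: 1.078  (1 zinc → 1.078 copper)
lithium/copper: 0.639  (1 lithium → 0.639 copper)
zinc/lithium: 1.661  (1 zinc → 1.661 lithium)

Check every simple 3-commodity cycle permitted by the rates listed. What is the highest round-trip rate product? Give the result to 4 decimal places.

0.9768

copper→lithium→palladium→copper: 1.496 × 0.7381 × 0.8846 = 0.97677
zinc→copper→lithium→zinc: 1.078 × 1.496 × 0.5699 = 0.91907
zinc→lithium→palladium→zinc: 1.661 × 0.7381 × 0.744 = 0.91213
zinc→lithium→copper→zinc: 1.661 × 0.639 × 0.854 = 0.90642
zinc→copper→palladium→zinc: 1.078 × 1.089 × 0.744 = 0.87341
Maximum is copper→lithium→palladium→copper at 0.9768; no arbitrage — every cycle loses value.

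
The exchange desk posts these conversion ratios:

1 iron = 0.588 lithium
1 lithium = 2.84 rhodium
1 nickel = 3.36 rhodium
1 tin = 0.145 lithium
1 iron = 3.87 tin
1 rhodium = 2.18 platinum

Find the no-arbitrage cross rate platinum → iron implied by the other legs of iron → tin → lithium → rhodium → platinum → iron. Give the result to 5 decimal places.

0.28784

Known legs of the cycle: 3.87 × 0.145 × 2.84 × 2.18 = 3.47419188
For no arbitrage the full-cycle product must be 1, so the missing rate is 1 / 3.47419188 ≈ 0.2878367.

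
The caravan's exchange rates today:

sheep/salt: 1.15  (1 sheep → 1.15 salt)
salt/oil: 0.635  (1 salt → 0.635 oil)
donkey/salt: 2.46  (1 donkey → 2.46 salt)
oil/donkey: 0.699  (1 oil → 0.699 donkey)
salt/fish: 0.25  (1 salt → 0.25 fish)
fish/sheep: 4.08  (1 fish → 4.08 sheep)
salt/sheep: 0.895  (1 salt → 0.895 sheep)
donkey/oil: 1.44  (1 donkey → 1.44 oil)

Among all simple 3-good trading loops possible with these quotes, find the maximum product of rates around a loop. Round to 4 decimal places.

sheep→salt→fish→sheep: 1.15 × 0.25 × 4.08 = 1.17300
oil→donkey→salt→oil: 0.699 × 2.46 × 0.635 = 1.09191
Maximum is sheep→salt→fish→sheep at 1.1730; arbitrage exists.

1.1730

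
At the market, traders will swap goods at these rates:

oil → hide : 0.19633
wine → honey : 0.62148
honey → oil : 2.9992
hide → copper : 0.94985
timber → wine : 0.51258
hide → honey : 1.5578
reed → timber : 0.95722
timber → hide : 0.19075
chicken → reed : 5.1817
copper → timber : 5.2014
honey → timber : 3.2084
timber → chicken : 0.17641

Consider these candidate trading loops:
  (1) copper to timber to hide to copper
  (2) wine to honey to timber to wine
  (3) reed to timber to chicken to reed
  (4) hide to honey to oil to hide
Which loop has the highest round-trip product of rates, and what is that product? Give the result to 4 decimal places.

1.0221

(1) 5.2014 × 0.19075 × 0.94985 = 0.94241
(2) 0.62148 × 3.2084 × 0.51258 = 1.02206
(3) 0.95722 × 0.17641 × 5.1817 = 0.87500
(4) 1.5578 × 2.9992 × 0.19633 = 0.91728
Highest is cycle (2) at 1.0221 (>1, arbitrage).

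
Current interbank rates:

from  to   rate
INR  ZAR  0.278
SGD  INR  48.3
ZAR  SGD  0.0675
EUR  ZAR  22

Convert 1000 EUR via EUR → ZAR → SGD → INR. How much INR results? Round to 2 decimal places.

1000 EUR × 22 = 22000 ZAR
22000 ZAR × 0.0675 = 1485 SGD
1485 SGD × 48.3 = 71725.5 INR

71725.50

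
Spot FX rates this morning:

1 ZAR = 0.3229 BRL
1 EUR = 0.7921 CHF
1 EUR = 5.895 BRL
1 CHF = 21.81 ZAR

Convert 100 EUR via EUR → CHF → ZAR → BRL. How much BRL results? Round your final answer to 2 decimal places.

100 EUR × 0.7921 = 79.21 CHF
79.21 CHF × 21.81 = 1727.5701 ZAR
1727.5701 ZAR × 0.3229 = 557.83238529 BRL

557.83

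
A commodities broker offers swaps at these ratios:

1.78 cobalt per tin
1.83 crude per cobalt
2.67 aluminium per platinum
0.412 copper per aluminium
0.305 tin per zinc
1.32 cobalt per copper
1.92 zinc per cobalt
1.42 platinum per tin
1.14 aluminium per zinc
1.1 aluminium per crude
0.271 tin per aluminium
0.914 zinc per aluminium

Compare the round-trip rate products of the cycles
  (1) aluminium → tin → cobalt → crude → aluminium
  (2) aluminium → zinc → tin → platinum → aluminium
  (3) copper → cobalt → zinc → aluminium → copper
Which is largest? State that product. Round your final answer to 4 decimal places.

1.1904

(1) 0.271 × 1.78 × 1.83 × 1.1 = 0.97103
(2) 0.914 × 0.305 × 1.42 × 2.67 = 1.05693
(3) 1.32 × 1.92 × 1.14 × 0.412 = 1.19036
Highest is cycle (3) at 1.1904 (>1, arbitrage).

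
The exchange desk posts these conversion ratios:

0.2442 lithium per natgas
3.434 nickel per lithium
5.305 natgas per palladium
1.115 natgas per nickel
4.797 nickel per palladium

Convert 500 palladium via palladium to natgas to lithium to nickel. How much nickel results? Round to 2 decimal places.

2224.34

500 palladium × 5.305 = 2652.5 natgas
2652.5 natgas × 0.2442 = 647.7405 lithium
647.7405 lithium × 3.434 = 2224.340877 nickel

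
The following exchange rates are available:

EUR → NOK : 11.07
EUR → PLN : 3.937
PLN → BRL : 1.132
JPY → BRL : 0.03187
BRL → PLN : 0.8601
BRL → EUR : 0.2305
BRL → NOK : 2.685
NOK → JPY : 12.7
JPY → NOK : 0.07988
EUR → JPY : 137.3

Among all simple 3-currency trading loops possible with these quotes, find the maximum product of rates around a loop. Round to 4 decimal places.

1.0868

NOK→JPY→BRL→NOK: 12.7 × 0.03187 × 2.685 = 1.08675
BRL→EUR→PLN→BRL: 0.2305 × 3.937 × 1.132 = 1.02727
BRL→EUR→JPY→BRL: 0.2305 × 137.3 × 0.03187 = 1.00861
Maximum is NOK→JPY→BRL→NOK at 1.0868; arbitrage exists.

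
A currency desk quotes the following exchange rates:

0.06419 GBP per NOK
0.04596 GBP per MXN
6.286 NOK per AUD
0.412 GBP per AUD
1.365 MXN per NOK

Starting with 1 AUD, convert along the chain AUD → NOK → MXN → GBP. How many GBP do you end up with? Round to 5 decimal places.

1 AUD × 6.286 = 6.286 NOK
6.286 NOK × 1.365 = 8.58039 MXN
8.58039 MXN × 0.04596 = 0.3943547244 GBP

0.39435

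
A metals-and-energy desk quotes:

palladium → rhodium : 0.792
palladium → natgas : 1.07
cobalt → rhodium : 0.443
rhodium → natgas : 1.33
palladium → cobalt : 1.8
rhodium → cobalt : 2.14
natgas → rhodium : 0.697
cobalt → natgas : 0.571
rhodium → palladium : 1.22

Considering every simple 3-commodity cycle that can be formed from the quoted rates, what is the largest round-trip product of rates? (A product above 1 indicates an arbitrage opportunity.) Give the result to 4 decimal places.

0.9728

palladium→cobalt→rhodium→palladium: 1.8 × 0.443 × 1.22 = 0.97283
natgas→rhodium→palladium→natgas: 0.697 × 1.22 × 1.07 = 0.90986
natgas→rhodium→cobalt→natgas: 0.697 × 2.14 × 0.571 = 0.85169
Maximum is palladium→cobalt→rhodium→palladium at 0.9728; no arbitrage — every cycle loses value.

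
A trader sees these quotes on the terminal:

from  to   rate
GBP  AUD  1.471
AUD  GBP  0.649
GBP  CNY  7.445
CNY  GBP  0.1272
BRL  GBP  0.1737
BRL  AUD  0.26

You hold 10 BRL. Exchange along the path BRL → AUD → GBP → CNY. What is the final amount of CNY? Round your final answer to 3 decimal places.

10 BRL × 0.26 = 2.6 AUD
2.6 AUD × 0.649 = 1.6874 GBP
1.6874 GBP × 7.445 = 12.562693 CNY

12.563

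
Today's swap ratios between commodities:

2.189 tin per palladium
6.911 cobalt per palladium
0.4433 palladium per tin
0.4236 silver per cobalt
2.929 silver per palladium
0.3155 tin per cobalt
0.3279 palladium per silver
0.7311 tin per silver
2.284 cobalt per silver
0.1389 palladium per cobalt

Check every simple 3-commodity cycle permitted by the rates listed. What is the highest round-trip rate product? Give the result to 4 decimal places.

tin→palladium→cobalt→tin: 0.4433 × 6.911 × 0.3155 = 0.96658
cobalt→silver→palladium→cobalt: 0.4236 × 0.3279 × 6.911 = 0.95993
tin→palladium→silver→tin: 0.4433 × 2.929 × 0.7311 = 0.94928
cobalt→palladium→silver→cobalt: 0.1389 × 2.929 × 2.284 = 0.92922
Maximum is tin→palladium→cobalt→tin at 0.9666; no arbitrage — every cycle loses value.

0.9666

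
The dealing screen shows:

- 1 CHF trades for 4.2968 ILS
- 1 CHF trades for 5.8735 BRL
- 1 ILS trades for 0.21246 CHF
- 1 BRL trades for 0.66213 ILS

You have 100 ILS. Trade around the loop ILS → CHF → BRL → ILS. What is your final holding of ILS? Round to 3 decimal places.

100 ILS × 0.21246 = 21.246 CHF
21.246 CHF × 5.8735 = 124.788381 BRL
124.788381 BRL × 0.66213 = 82.62613071153 ILS

82.626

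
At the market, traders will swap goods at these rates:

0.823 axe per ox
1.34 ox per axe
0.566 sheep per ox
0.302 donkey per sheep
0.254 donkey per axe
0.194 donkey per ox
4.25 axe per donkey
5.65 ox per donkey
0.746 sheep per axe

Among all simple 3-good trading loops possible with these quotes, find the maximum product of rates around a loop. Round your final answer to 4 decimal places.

ox→axe→donkey→ox: 0.823 × 0.254 × 5.65 = 1.18109
ox→donkey→axe→ox: 0.194 × 4.25 × 1.34 = 1.10483
ox→sheep→donkey→ox: 0.566 × 0.302 × 5.65 = 0.96577
donkey→axe→sheep→donkey: 4.25 × 0.746 × 0.302 = 0.95749
Maximum is ox→axe→donkey→ox at 1.1811; arbitrage exists.

1.1811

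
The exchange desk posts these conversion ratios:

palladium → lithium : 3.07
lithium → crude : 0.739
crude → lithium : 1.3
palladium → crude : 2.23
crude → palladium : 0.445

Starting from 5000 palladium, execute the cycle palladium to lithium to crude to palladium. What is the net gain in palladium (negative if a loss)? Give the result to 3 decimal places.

47.924

5000 palladium × 3.07 = 15350 lithium
15350 lithium × 0.739 = 11343.65 crude
11343.65 crude × 0.445 = 5047.92425 palladium
Net change: 5047.92425 − 5000 = 47.92425 palladium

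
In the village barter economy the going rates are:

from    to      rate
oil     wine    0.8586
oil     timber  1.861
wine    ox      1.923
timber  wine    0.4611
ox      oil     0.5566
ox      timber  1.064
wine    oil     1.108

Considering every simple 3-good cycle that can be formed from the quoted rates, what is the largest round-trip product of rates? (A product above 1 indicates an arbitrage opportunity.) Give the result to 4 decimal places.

timber→wine→oil→timber: 0.4611 × 1.108 × 1.861 = 0.95078
timber→wine→ox→timber: 0.4611 × 1.923 × 1.064 = 0.94344
oil→wine→ox→oil: 0.8586 × 1.923 × 0.5566 = 0.91900
Maximum is timber→wine→oil→timber at 0.9508; no arbitrage — every cycle loses value.

0.9508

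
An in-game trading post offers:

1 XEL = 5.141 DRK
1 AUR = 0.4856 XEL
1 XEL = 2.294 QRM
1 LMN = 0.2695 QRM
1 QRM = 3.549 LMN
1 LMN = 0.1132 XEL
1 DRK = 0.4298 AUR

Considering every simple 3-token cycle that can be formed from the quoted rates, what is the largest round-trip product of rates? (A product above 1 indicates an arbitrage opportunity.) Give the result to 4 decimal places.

AUR→XEL→DRK→AUR: 0.4856 × 5.141 × 0.4298 = 1.07298
QRM→LMN→XEL→QRM: 3.549 × 0.1132 × 2.294 = 0.92161
Maximum is AUR→XEL→DRK→AUR at 1.0730; arbitrage exists.

1.0730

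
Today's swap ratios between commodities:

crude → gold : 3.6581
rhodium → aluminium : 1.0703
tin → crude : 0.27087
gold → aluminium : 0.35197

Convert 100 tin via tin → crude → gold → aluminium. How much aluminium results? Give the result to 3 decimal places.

34.876

100 tin × 0.27087 = 27.087 crude
27.087 crude × 3.6581 = 99.0869547 gold
99.0869547 gold × 0.35197 = 34.875635445759 aluminium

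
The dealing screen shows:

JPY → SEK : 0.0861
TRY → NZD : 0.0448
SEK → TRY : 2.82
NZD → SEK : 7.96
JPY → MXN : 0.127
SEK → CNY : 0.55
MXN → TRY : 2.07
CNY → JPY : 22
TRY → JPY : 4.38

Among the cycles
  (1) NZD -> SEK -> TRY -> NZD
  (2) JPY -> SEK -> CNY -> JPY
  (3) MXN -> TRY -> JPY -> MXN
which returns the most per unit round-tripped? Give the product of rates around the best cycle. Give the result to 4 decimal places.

1.1515

(1) 7.96 × 2.82 × 0.0448 = 1.00563
(2) 0.0861 × 0.55 × 22 = 1.04181
(3) 2.07 × 4.38 × 0.127 = 1.15146
Highest is cycle (3) at 1.1515 (>1, arbitrage).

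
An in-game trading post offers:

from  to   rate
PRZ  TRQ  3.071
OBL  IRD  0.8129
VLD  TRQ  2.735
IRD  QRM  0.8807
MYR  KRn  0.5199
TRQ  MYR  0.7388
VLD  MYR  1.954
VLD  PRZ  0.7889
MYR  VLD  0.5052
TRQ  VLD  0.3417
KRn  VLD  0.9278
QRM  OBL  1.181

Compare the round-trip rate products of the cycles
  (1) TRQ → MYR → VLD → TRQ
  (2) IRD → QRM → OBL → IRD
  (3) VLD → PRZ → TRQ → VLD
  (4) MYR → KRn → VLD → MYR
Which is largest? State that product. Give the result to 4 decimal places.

1.0208

(1) 0.7388 × 0.5052 × 2.735 = 1.02082
(2) 0.8807 × 1.181 × 0.8129 = 0.84550
(3) 0.7889 × 3.071 × 0.3417 = 0.82784
(4) 0.5199 × 0.9278 × 1.954 = 0.94254
Highest is cycle (1) at 1.0208 (>1, arbitrage).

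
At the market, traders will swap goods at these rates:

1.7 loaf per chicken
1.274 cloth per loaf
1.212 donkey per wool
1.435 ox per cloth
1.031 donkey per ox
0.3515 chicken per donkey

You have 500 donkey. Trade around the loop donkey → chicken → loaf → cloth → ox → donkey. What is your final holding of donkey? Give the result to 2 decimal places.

563.15

500 donkey × 0.3515 = 175.75 chicken
175.75 chicken × 1.7 = 298.775 loaf
298.775 loaf × 1.274 = 380.63935 cloth
380.63935 cloth × 1.435 = 546.21746725 ox
546.21746725 ox × 1.031 = 563.15020873475 donkey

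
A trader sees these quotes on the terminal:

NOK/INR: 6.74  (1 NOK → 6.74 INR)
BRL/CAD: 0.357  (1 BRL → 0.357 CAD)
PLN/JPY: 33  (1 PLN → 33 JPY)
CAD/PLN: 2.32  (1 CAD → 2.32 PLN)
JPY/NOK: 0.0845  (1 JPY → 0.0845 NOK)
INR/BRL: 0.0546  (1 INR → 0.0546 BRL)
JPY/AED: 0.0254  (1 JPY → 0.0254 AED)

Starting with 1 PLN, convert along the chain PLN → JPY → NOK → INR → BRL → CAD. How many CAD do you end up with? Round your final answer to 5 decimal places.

1 PLN × 33 = 33 JPY
33 JPY × 0.0845 = 2.7885 NOK
2.7885 NOK × 6.74 = 18.79449 INR
18.79449 INR × 0.0546 = 1.026179154 BRL
1.026179154 BRL × 0.357 = 0.366345957978 CAD

0.36635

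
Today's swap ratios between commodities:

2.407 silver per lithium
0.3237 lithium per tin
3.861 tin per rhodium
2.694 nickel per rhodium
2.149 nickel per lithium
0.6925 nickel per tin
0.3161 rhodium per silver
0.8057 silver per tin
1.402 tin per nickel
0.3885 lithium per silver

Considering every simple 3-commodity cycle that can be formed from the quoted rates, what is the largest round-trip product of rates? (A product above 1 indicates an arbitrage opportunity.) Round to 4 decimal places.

tin→silver→rhodium→tin: 0.8057 × 0.3161 × 3.861 = 0.98333
tin→lithium→nickel→tin: 0.3237 × 2.149 × 1.402 = 0.97528
Maximum is tin→silver→rhodium→tin at 0.9833; no arbitrage — every cycle loses value.

0.9833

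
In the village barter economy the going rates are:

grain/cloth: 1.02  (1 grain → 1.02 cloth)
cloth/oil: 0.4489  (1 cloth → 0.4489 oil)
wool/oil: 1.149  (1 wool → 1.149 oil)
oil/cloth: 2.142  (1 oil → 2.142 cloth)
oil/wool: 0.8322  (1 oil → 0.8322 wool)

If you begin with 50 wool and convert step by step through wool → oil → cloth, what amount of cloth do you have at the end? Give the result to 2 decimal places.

50 wool × 1.149 = 57.45 oil
57.45 oil × 2.142 = 123.0579 cloth

123.06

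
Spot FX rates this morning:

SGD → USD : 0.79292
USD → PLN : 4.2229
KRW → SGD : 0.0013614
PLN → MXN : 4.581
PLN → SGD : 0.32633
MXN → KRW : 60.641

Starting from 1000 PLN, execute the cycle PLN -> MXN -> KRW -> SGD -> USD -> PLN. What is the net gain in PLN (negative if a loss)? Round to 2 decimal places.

266.35

1000 PLN × 4.581 = 4581 MXN
4581 MXN × 60.641 = 277796.421 KRW
277796.421 KRW × 0.0013614 = 378.1920475494 SGD
378.1920475494 SGD × 0.79292 = 299.876038342870248 USD
299.876038342870248 USD × 4.2229 = 1266.3465223181067702792 PLN
Net change: 1266.3465223181067702792 − 1000 = 266.3465223181067702792 PLN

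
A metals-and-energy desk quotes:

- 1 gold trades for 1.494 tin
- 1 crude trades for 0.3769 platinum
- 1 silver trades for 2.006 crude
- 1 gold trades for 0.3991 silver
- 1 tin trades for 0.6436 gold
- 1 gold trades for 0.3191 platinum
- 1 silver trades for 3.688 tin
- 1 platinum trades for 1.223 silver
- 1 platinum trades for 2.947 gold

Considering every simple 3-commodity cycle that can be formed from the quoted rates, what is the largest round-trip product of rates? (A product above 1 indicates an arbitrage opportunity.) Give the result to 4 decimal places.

0.9473

gold→silver→tin→gold: 0.3991 × 3.688 × 0.6436 = 0.94730
silver→crude→platinum→silver: 2.006 × 0.3769 × 1.223 = 0.92466
Maximum is gold→silver→tin→gold at 0.9473; no arbitrage — every cycle loses value.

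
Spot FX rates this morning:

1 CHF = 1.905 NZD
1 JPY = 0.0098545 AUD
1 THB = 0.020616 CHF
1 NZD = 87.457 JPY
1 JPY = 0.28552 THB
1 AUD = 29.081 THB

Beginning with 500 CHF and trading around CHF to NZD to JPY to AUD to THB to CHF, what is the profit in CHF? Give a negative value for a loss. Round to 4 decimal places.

500 CHF × 1.905 = 952.5 NZD
952.5 NZD × 87.457 = 83302.7925 JPY
83302.7925 JPY × 0.0098545 = 820.90736869125 AUD
820.90736869125 AUD × 29.081 = 23872.80718891024125 THB
23872.80718891024125 THB × 0.020616 = 492.16179300657353361 CHF
Net change: 492.16179300657353361 − 500 = -7.83820699342646639 CHF

-7.8382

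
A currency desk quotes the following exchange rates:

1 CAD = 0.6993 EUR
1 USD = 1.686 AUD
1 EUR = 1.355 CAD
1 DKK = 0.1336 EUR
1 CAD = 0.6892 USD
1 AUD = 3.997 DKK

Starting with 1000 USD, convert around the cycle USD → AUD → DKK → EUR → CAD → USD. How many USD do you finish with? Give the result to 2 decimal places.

840.78

1000 USD × 1.686 = 1686 AUD
1686 AUD × 3.997 = 6738.942 DKK
6738.942 DKK × 0.1336 = 900.3226512 EUR
900.3226512 EUR × 1.355 = 1219.937192376 CAD
1219.937192376 CAD × 0.6892 = 840.7807129855392 USD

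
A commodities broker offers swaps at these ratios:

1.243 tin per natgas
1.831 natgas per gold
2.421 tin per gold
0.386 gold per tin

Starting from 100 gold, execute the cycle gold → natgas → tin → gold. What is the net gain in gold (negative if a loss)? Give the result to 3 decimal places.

-12.149

100 gold × 1.831 = 183.1 natgas
183.1 natgas × 1.243 = 227.5933 tin
227.5933 tin × 0.386 = 87.8510138 gold
Net change: 87.8510138 − 100 = -12.1489862 gold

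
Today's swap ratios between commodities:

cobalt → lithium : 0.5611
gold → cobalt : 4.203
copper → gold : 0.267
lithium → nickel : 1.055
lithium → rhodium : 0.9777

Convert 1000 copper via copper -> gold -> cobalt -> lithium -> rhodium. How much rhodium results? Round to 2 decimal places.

615.63

1000 copper × 0.267 = 267 gold
267 gold × 4.203 = 1122.201 cobalt
1122.201 cobalt × 0.5611 = 629.6669811 lithium
629.6669811 lithium × 0.9777 = 615.62540742147 rhodium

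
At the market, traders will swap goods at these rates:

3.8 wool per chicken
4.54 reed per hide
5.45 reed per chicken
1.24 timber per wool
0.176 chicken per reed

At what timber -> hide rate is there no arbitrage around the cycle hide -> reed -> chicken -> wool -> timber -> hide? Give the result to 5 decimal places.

Known legs of the cycle: 4.54 × 0.176 × 3.8 × 1.24 = 3.76507648
For no arbitrage the full-cycle product must be 1, so the missing rate is 1 / 3.76507648 ≈ 0.2655989.

0.26560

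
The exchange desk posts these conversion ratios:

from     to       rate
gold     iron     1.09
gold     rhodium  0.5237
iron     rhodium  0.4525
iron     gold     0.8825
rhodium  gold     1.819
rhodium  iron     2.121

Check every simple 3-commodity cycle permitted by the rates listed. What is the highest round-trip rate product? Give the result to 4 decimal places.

0.9803

rhodium→iron→gold→rhodium: 2.121 × 0.8825 × 0.5237 = 0.98025
rhodium→gold→iron→rhodium: 1.819 × 1.09 × 0.4525 = 0.89718
Maximum is rhodium→iron→gold→rhodium at 0.9803; no arbitrage — every cycle loses value.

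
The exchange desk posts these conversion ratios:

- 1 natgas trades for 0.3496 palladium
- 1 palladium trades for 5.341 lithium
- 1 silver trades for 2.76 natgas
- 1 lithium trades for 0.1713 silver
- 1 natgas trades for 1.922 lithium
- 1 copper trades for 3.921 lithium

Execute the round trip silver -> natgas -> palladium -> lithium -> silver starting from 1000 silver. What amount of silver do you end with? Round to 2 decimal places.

882.80

1000 silver × 2.76 = 2760 natgas
2760 natgas × 0.3496 = 964.896 palladium
964.896 palladium × 5.341 = 5153.509536 lithium
5153.509536 lithium × 0.1713 = 882.7961835168 silver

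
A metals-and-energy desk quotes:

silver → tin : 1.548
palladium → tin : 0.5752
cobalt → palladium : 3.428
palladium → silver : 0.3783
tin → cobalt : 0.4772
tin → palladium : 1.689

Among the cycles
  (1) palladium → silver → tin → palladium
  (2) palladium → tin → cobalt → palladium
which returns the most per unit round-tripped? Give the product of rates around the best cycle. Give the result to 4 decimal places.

(1) 0.3783 × 1.548 × 1.689 = 0.98909
(2) 0.5752 × 0.4772 × 3.428 = 0.94094
Highest is cycle (1) at 0.9891 (≤1, no arbitrage).

0.9891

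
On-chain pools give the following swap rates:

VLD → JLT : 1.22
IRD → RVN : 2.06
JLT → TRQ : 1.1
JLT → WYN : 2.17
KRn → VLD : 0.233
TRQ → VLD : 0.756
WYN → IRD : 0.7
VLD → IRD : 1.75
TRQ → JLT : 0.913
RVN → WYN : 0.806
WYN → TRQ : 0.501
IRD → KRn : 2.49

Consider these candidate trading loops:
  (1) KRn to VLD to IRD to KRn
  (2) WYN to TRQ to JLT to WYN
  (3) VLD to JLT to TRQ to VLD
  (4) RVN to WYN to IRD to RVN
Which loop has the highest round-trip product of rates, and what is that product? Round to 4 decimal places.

1.1623

(1) 0.233 × 1.75 × 2.49 = 1.01530
(2) 0.501 × 0.913 × 2.17 = 0.99259
(3) 1.22 × 1.1 × 0.756 = 1.01455
(4) 0.806 × 0.7 × 2.06 = 1.16225
Highest is cycle (4) at 1.1623 (>1, arbitrage).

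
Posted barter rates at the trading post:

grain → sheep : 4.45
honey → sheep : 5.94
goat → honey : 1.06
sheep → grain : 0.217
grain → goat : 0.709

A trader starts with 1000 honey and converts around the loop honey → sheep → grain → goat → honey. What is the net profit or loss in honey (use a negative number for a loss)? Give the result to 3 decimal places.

-31.280

1000 honey × 5.94 = 5940 sheep
5940 sheep × 0.217 = 1288.98 grain
1288.98 grain × 0.709 = 913.88682 goat
913.88682 goat × 1.06 = 968.7200292 honey
Net change: 968.7200292 − 1000 = -31.2799708 honey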